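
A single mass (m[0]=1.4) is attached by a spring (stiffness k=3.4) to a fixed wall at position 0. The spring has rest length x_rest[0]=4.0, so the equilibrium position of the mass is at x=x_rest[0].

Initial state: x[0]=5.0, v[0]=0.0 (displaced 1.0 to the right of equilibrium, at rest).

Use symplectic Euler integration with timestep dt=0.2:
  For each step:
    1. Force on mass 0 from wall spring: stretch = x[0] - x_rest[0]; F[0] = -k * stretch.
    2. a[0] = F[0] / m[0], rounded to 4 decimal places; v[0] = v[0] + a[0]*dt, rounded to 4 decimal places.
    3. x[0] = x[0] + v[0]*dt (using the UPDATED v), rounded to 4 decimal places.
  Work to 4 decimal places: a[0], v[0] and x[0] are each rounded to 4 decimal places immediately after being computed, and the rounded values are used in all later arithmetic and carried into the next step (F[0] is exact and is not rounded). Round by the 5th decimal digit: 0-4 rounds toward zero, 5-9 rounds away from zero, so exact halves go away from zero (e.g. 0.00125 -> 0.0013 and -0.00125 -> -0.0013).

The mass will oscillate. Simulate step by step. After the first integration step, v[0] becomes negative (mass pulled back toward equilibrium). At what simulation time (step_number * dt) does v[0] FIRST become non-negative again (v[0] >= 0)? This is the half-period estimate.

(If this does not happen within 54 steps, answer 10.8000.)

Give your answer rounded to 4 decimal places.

Step 0: x=[5.0000] v=[0.0000]
Step 1: x=[4.9029] v=[-0.4857]
Step 2: x=[4.7180] v=[-0.9243]
Step 3: x=[4.4634] v=[-1.2730]
Step 4: x=[4.1638] v=[-1.4981]
Step 5: x=[3.8483] v=[-1.5777]
Step 6: x=[3.5475] v=[-1.5040]
Step 7: x=[3.2907] v=[-1.2842]
Step 8: x=[3.1028] v=[-0.9397]
Step 9: x=[3.0020] v=[-0.5039]
Step 10: x=[2.9982] v=[-0.0192]
Step 11: x=[3.0917] v=[0.4674]
First v>=0 after going negative at step 11, time=2.2000

Answer: 2.2000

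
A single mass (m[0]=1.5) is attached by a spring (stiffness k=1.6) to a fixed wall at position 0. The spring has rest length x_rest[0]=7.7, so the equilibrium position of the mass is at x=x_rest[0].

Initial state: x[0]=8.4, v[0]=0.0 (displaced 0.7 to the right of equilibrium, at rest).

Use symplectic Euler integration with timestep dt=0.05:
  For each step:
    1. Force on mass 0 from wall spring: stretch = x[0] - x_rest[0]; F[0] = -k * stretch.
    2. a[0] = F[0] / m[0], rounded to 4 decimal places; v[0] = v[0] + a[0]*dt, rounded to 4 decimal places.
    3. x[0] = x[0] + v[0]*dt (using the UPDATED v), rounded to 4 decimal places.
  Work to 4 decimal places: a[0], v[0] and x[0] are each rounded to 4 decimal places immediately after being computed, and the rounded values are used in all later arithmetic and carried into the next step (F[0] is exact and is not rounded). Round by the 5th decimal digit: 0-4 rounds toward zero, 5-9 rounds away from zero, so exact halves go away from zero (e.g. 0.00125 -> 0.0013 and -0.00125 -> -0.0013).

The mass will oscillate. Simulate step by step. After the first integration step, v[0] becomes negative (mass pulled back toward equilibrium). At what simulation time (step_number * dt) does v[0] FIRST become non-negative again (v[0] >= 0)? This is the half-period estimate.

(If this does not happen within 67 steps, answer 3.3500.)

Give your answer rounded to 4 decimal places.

Step 0: x=[8.4000] v=[0.0000]
Step 1: x=[8.3981] v=[-0.0373]
Step 2: x=[8.3944] v=[-0.0745]
Step 3: x=[8.3888] v=[-0.1115]
Step 4: x=[8.3814] v=[-0.1482]
Step 5: x=[8.3722] v=[-0.1845]
Step 6: x=[8.3612] v=[-0.2204]
Step 7: x=[8.3484] v=[-0.2557]
Step 8: x=[8.3339] v=[-0.2903]
Step 9: x=[8.3177] v=[-0.3241]
Step 10: x=[8.2999] v=[-0.3570]
Step 11: x=[8.2805] v=[-0.3890]
Step 12: x=[8.2595] v=[-0.4200]
Step 13: x=[8.2370] v=[-0.4498]
Step 14: x=[8.2131] v=[-0.4784]
Step 15: x=[8.1878] v=[-0.5058]
Step 16: x=[8.1612] v=[-0.5318]
Step 17: x=[8.1334] v=[-0.5564]
Step 18: x=[8.1044] v=[-0.5795]
Step 19: x=[8.0743] v=[-0.6011]
Step 20: x=[8.0432] v=[-0.6211]
Step 21: x=[8.0112] v=[-0.6394]
Step 22: x=[7.9784] v=[-0.6560]
Step 23: x=[7.9449] v=[-0.6709]
Step 24: x=[7.9107] v=[-0.6840]
Step 25: x=[7.8759] v=[-0.6952]
Step 26: x=[7.8407] v=[-0.7046]
Step 27: x=[7.8051] v=[-0.7121]
Step 28: x=[7.7692] v=[-0.7177]
Step 29: x=[7.7331] v=[-0.7214]
Step 30: x=[7.6969] v=[-0.7232]
Step 31: x=[7.6608] v=[-0.7230]
Step 32: x=[7.6248] v=[-0.7209]
Step 33: x=[7.5890] v=[-0.7169]
Step 34: x=[7.5535] v=[-0.7110]
Step 35: x=[7.5183] v=[-0.7032]
Step 36: x=[7.4836] v=[-0.6935]
Step 37: x=[7.4495] v=[-0.6820]
Step 38: x=[7.4161] v=[-0.6686]
Step 39: x=[7.3834] v=[-0.6535]
Step 40: x=[7.3516] v=[-0.6366]
Step 41: x=[7.3207] v=[-0.6180]
Step 42: x=[7.2908] v=[-0.5978]
Step 43: x=[7.2620] v=[-0.5760]
Step 44: x=[7.2344] v=[-0.5526]
Step 45: x=[7.2080] v=[-0.5278]
Step 46: x=[7.1829] v=[-0.5016]
Step 47: x=[7.1592] v=[-0.4740]
Step 48: x=[7.1369] v=[-0.4452]
Step 49: x=[7.1161] v=[-0.4152]
Step 50: x=[7.0969] v=[-0.3841]
Step 51: x=[7.0793] v=[-0.3519]
Step 52: x=[7.0634] v=[-0.3188]
Step 53: x=[7.0492] v=[-0.2849]
Step 54: x=[7.0367] v=[-0.2502]
Step 55: x=[7.0260] v=[-0.2148]
Step 56: x=[7.0171] v=[-0.1789]
Step 57: x=[7.0100] v=[-0.1425]
Step 58: x=[7.0047] v=[-0.1057]
Step 59: x=[7.0013] v=[-0.0686]
Step 60: x=[6.9997] v=[-0.0313]
Step 61: x=[7.0000] v=[0.0061]
First v>=0 after going negative at step 61, time=3.0500

Answer: 3.0500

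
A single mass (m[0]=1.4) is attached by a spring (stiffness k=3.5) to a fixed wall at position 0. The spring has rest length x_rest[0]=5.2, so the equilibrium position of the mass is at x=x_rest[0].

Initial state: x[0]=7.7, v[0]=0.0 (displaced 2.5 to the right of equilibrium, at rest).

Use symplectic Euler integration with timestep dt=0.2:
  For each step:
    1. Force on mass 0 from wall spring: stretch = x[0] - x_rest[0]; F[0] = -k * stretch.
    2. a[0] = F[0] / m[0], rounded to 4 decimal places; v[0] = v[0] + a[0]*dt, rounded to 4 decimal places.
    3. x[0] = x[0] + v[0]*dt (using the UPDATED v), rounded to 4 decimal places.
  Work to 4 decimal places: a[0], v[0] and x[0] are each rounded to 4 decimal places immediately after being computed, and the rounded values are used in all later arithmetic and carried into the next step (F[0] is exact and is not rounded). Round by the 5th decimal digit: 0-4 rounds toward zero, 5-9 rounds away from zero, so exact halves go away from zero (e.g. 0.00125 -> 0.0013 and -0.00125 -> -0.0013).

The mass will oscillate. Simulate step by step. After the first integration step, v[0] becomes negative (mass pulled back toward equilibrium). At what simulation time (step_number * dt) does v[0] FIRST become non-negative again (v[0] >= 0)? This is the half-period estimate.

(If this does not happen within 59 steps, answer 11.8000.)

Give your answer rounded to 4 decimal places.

Answer: 2.0000

Derivation:
Step 0: x=[7.7000] v=[0.0000]
Step 1: x=[7.4500] v=[-1.2500]
Step 2: x=[6.9750] v=[-2.3750]
Step 3: x=[6.3225] v=[-3.2625]
Step 4: x=[5.5577] v=[-3.8238]
Step 5: x=[4.7572] v=[-4.0027]
Step 6: x=[4.0009] v=[-3.7813]
Step 7: x=[3.3646] v=[-3.1817]
Step 8: x=[2.9118] v=[-2.2640]
Step 9: x=[2.6878] v=[-1.1199]
Step 10: x=[2.7150] v=[0.1362]
First v>=0 after going negative at step 10, time=2.0000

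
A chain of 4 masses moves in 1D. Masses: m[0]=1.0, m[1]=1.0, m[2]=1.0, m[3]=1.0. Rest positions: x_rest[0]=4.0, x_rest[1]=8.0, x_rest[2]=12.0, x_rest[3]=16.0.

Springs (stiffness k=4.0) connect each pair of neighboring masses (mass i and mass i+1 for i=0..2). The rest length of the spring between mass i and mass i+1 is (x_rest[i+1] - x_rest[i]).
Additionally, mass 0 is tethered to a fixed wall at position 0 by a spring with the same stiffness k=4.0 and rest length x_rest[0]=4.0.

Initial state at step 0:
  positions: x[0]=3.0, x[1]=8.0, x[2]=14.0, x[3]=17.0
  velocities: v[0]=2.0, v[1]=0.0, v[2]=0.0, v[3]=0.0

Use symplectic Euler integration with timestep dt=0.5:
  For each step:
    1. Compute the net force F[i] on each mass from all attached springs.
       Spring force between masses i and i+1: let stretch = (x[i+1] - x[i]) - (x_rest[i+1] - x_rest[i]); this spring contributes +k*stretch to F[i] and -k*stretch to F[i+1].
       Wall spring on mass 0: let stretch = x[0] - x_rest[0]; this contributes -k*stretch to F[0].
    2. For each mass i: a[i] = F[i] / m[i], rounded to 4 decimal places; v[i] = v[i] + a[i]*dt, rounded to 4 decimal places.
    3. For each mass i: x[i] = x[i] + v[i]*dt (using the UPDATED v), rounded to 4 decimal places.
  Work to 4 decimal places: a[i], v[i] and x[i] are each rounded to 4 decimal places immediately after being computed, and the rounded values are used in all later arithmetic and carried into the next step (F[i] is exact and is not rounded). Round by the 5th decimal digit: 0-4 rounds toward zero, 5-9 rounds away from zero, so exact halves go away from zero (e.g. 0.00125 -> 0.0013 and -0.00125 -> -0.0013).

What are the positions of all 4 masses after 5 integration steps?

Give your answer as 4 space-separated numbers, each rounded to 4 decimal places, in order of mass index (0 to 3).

Step 0: x=[3.0000 8.0000 14.0000 17.0000] v=[2.0000 0.0000 0.0000 0.0000]
Step 1: x=[6.0000 9.0000 11.0000 18.0000] v=[6.0000 2.0000 -6.0000 2.0000]
Step 2: x=[6.0000 9.0000 13.0000 16.0000] v=[0.0000 0.0000 4.0000 -4.0000]
Step 3: x=[3.0000 10.0000 14.0000 15.0000] v=[-6.0000 2.0000 2.0000 -2.0000]
Step 4: x=[4.0000 8.0000 12.0000 17.0000] v=[2.0000 -4.0000 -4.0000 4.0000]
Step 5: x=[5.0000 6.0000 11.0000 18.0000] v=[2.0000 -4.0000 -2.0000 2.0000]

Answer: 5.0000 6.0000 11.0000 18.0000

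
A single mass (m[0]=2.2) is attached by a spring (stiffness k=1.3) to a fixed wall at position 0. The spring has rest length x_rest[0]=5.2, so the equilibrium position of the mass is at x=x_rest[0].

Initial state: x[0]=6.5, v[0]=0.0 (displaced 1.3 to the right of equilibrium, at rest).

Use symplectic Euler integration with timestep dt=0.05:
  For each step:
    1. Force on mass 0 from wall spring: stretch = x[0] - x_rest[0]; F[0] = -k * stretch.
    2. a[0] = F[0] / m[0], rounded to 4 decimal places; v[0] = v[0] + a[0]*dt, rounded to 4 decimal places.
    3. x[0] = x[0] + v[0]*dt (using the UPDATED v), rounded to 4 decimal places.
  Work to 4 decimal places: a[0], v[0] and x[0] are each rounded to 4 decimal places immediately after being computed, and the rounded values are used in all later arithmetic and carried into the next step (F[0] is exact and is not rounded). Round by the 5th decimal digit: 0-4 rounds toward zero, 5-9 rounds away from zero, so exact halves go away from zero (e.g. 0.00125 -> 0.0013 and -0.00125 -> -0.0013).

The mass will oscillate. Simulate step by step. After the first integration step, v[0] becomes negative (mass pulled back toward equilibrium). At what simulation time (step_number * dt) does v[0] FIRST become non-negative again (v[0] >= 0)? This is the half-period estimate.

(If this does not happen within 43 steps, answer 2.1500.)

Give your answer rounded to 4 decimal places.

Answer: 2.1500

Derivation:
Step 0: x=[6.5000] v=[0.0000]
Step 1: x=[6.4981] v=[-0.0384]
Step 2: x=[6.4943] v=[-0.0768]
Step 3: x=[6.4886] v=[-0.1150]
Step 4: x=[6.4809] v=[-0.1531]
Step 5: x=[6.4714] v=[-0.1909]
Step 6: x=[6.4600] v=[-0.2285]
Step 7: x=[6.4467] v=[-0.2657]
Step 8: x=[6.4316] v=[-0.3025]
Step 9: x=[6.4147] v=[-0.3389]
Step 10: x=[6.3960] v=[-0.3748]
Step 11: x=[6.3755] v=[-0.4101]
Step 12: x=[6.3533] v=[-0.4448]
Step 13: x=[6.3294] v=[-0.4789]
Step 14: x=[6.3038] v=[-0.5123]
Step 15: x=[6.2766] v=[-0.5449]
Step 16: x=[6.2478] v=[-0.5767]
Step 17: x=[6.2174] v=[-0.6077]
Step 18: x=[6.1855] v=[-0.6378]
Step 19: x=[6.1522] v=[-0.6669]
Step 20: x=[6.1175] v=[-0.6950]
Step 21: x=[6.0814] v=[-0.7221]
Step 22: x=[6.0440] v=[-0.7481]
Step 23: x=[6.0054] v=[-0.7730]
Step 24: x=[5.9656] v=[-0.7968]
Step 25: x=[5.9246] v=[-0.8194]
Step 26: x=[5.8826] v=[-0.8408]
Step 27: x=[5.8396] v=[-0.8610]
Step 28: x=[5.7956] v=[-0.8799]
Step 29: x=[5.7507] v=[-0.8975]
Step 30: x=[5.7050] v=[-0.9138]
Step 31: x=[5.6586] v=[-0.9287]
Step 32: x=[5.6115] v=[-0.9423]
Step 33: x=[5.5638] v=[-0.9545]
Step 34: x=[5.5155] v=[-0.9653]
Step 35: x=[5.4668] v=[-0.9746]
Step 36: x=[5.4177] v=[-0.9825]
Step 37: x=[5.3683] v=[-0.9889]
Step 38: x=[5.3186] v=[-0.9939]
Step 39: x=[5.2687] v=[-0.9974]
Step 40: x=[5.2187] v=[-0.9994]
Step 41: x=[5.1687] v=[-1.0000]
Step 42: x=[5.1187] v=[-0.9991]
Step 43: x=[5.0689] v=[-0.9967]
v[0] did not become non-negative within 43 steps; using fallback time=2.1500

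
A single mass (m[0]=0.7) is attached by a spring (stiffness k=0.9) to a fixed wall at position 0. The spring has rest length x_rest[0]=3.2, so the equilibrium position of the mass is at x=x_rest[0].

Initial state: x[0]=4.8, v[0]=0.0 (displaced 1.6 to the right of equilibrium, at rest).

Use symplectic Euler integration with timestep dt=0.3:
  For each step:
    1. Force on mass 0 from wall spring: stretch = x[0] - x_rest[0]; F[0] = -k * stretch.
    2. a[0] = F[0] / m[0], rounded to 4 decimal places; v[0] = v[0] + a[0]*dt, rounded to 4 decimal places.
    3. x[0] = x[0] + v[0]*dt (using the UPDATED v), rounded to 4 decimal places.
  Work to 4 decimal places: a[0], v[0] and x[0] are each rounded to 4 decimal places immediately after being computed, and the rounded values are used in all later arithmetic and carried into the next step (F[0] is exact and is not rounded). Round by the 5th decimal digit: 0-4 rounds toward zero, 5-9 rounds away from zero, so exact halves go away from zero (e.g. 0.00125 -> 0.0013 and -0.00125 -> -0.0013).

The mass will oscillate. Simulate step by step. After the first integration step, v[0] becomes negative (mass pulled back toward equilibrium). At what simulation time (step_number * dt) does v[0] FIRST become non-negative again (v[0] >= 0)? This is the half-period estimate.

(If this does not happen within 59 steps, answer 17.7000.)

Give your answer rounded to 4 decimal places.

Step 0: x=[4.8000] v=[0.0000]
Step 1: x=[4.6149] v=[-0.6171]
Step 2: x=[4.2660] v=[-1.1629]
Step 3: x=[3.7938] v=[-1.5741]
Step 4: x=[3.2528] v=[-1.8032]
Step 5: x=[2.7057] v=[-1.8236]
Step 6: x=[2.2158] v=[-1.6330]
Step 7: x=[1.8398] v=[-1.2534]
Step 8: x=[1.6212] v=[-0.7288]
Step 9: x=[1.5853] v=[-0.1198]
Step 10: x=[1.7362] v=[0.5030]
First v>=0 after going negative at step 10, time=3.0000

Answer: 3.0000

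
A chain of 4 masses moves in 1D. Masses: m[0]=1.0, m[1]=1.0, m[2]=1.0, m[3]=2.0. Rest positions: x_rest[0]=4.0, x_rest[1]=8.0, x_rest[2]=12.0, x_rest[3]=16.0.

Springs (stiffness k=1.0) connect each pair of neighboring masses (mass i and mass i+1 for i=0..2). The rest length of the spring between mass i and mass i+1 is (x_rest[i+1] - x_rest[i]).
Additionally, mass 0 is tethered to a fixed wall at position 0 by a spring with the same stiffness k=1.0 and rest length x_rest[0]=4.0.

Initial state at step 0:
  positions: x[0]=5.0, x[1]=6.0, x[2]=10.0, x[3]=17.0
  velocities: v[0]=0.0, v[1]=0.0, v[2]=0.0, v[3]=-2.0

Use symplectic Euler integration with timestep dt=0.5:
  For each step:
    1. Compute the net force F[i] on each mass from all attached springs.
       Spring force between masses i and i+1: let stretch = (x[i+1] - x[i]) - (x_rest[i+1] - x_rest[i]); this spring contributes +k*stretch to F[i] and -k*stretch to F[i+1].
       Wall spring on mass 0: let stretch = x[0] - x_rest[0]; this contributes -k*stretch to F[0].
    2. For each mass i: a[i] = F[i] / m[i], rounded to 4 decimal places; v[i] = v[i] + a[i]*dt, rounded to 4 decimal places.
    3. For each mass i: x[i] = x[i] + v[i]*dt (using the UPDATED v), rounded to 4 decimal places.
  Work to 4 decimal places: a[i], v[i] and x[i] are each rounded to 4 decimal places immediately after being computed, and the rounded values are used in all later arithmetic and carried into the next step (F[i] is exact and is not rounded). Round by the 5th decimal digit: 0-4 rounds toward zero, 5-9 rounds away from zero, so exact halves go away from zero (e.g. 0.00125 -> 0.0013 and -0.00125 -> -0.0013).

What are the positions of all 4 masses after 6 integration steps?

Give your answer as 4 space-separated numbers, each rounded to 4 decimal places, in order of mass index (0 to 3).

Answer: 5.2931 7.0770 9.3096 11.7372

Derivation:
Step 0: x=[5.0000 6.0000 10.0000 17.0000] v=[0.0000 0.0000 0.0000 -2.0000]
Step 1: x=[4.0000 6.7500 10.7500 15.6250] v=[-2.0000 1.5000 1.5000 -2.7500]
Step 2: x=[2.6875 7.8125 11.7188 14.1406] v=[-2.6250 2.1250 1.9375 -2.9688]
Step 3: x=[1.9844 8.5704 12.3165 12.8535] v=[-1.4063 1.5157 1.1953 -2.5743]
Step 4: x=[2.4317 8.6183 12.1119 11.9992] v=[0.8945 0.0958 -0.4093 -1.7086]
Step 5: x=[3.8177 7.9930 11.0057 11.6590] v=[2.7720 -1.2507 -2.2125 -0.6804]
Step 6: x=[5.2931 7.0770 9.3096 11.7372] v=[2.9508 -1.8320 -3.3922 0.1563]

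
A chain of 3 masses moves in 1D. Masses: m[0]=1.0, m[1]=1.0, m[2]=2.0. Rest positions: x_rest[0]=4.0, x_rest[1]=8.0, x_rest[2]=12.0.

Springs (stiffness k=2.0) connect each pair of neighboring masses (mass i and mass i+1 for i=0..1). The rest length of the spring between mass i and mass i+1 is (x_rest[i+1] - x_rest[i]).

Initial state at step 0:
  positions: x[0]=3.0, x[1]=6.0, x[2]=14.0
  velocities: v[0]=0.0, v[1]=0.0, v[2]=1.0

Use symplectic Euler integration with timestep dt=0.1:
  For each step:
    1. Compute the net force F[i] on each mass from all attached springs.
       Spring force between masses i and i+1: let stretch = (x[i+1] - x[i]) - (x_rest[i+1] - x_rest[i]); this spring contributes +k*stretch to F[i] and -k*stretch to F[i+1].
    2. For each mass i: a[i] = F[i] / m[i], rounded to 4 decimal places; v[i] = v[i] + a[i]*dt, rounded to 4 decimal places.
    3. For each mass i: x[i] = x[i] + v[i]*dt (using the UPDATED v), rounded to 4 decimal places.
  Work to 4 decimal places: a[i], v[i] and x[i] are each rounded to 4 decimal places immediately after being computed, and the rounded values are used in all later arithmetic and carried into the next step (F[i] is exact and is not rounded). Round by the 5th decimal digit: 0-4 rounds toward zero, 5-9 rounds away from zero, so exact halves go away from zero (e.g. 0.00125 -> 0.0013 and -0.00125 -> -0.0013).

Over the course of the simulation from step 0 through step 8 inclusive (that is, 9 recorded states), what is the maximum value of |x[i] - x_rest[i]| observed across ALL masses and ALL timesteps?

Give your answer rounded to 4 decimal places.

Step 0: x=[3.0000 6.0000 14.0000] v=[0.0000 0.0000 1.0000]
Step 1: x=[2.9800 6.1000 14.0600] v=[-0.2000 1.0000 0.6000]
Step 2: x=[2.9424 6.2968 14.0804] v=[-0.3760 1.9680 0.2040]
Step 3: x=[2.8919 6.5822 14.0630] v=[-0.5051 2.8538 -0.1744]
Step 4: x=[2.8352 6.9434 14.0108] v=[-0.5670 3.6119 -0.5225]
Step 5: x=[2.7807 7.3638 13.9279] v=[-0.5454 4.2037 -0.8292]
Step 6: x=[2.7378 7.8238 13.8193] v=[-0.4288 4.5999 -1.0856]
Step 7: x=[2.7166 8.3020 13.6908] v=[-0.2116 4.7818 -1.2852]
Step 8: x=[2.7272 8.7763 13.5484] v=[0.1055 4.7425 -1.4241]
Max displacement = 2.0804

Answer: 2.0804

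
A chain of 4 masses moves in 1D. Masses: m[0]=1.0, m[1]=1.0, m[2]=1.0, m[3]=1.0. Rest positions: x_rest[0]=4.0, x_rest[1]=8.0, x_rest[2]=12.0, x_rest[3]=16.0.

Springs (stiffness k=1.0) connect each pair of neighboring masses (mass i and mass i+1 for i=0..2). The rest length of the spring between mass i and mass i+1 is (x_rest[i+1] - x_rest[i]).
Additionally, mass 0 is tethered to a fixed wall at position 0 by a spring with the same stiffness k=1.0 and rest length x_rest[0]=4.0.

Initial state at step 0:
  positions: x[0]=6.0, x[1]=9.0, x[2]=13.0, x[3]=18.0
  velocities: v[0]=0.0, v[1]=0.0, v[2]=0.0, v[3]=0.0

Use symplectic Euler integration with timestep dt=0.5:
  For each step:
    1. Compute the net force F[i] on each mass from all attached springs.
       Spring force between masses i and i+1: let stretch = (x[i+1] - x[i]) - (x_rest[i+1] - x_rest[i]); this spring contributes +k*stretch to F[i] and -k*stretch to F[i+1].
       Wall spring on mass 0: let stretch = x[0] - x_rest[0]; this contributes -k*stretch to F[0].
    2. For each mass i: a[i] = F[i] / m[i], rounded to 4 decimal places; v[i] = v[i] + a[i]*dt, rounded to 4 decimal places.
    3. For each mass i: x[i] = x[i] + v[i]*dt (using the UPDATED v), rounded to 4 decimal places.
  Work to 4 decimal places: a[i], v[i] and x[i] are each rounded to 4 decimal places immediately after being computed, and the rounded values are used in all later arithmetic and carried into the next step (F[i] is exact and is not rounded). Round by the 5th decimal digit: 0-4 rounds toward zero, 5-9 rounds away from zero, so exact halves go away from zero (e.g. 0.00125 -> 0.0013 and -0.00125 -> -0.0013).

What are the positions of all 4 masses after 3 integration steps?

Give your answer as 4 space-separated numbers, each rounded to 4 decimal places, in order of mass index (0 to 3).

Answer: 3.4063 9.4531 13.9063 17.0625

Derivation:
Step 0: x=[6.0000 9.0000 13.0000 18.0000] v=[0.0000 0.0000 0.0000 0.0000]
Step 1: x=[5.2500 9.2500 13.2500 17.7500] v=[-1.5000 0.5000 0.5000 -0.5000]
Step 2: x=[4.1875 9.5000 13.6250 17.3750] v=[-2.1250 0.5000 0.7500 -0.7500]
Step 3: x=[3.4063 9.4531 13.9063 17.0625] v=[-1.5625 -0.0938 0.5625 -0.6250]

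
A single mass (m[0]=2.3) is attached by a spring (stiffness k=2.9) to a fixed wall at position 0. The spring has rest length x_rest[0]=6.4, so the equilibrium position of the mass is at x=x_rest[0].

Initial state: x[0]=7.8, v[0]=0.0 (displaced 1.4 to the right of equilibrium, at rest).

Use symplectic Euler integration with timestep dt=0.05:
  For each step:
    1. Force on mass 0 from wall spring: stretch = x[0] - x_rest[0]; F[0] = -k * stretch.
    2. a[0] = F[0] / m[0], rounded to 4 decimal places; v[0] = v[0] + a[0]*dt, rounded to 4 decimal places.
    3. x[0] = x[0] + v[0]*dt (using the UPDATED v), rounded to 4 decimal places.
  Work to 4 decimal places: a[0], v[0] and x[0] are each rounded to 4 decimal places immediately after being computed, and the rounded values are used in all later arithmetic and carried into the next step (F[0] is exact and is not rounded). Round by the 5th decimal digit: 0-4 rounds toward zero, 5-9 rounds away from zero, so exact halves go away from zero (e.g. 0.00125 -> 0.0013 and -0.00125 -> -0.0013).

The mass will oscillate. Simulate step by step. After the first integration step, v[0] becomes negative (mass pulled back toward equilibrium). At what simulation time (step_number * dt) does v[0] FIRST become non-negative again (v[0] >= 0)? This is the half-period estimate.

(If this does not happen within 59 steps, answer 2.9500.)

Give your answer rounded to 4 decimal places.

Answer: 2.8000

Derivation:
Step 0: x=[7.8000] v=[0.0000]
Step 1: x=[7.7956] v=[-0.0883]
Step 2: x=[7.7868] v=[-0.1763]
Step 3: x=[7.7736] v=[-0.2637]
Step 4: x=[7.7561] v=[-0.3503]
Step 5: x=[7.7343] v=[-0.4358]
Step 6: x=[7.7083] v=[-0.5199]
Step 7: x=[7.6782] v=[-0.6024]
Step 8: x=[7.6441] v=[-0.6830]
Step 9: x=[7.6060] v=[-0.7614]
Step 10: x=[7.5641] v=[-0.8374]
Step 11: x=[7.5186] v=[-0.9108]
Step 12: x=[7.4695] v=[-0.9813]
Step 13: x=[7.4171] v=[-1.0487]
Step 14: x=[7.3615] v=[-1.1128]
Step 15: x=[7.3028] v=[-1.1734]
Step 16: x=[7.2413] v=[-1.2303]
Step 17: x=[7.1771] v=[-1.2833]
Step 18: x=[7.1105] v=[-1.3323]
Step 19: x=[7.0416] v=[-1.3771]
Step 20: x=[6.9707] v=[-1.4176]
Step 21: x=[6.8980] v=[-1.4536]
Step 22: x=[6.8238] v=[-1.4850]
Step 23: x=[6.7482] v=[-1.5117]
Step 24: x=[6.6715] v=[-1.5337]
Step 25: x=[6.5940] v=[-1.5508]
Step 26: x=[6.5159] v=[-1.5630]
Step 27: x=[6.4374] v=[-1.5703]
Step 28: x=[6.3588] v=[-1.5727]
Step 29: x=[6.2803] v=[-1.5701]
Step 30: x=[6.2022] v=[-1.5626]
Step 31: x=[6.1247] v=[-1.5501]
Step 32: x=[6.0481] v=[-1.5327]
Step 33: x=[5.9726] v=[-1.5105]
Step 34: x=[5.8984] v=[-1.4836]
Step 35: x=[5.8258] v=[-1.4520]
Step 36: x=[5.7550] v=[-1.4158]
Step 37: x=[5.6862] v=[-1.3751]
Step 38: x=[5.6197] v=[-1.3301]
Step 39: x=[5.5557] v=[-1.2809]
Step 40: x=[5.4943] v=[-1.2277]
Step 41: x=[5.4358] v=[-1.1706]
Step 42: x=[5.3803] v=[-1.1098]
Step 43: x=[5.3280] v=[-1.0455]
Step 44: x=[5.2791] v=[-0.9779]
Step 45: x=[5.2337] v=[-0.9072]
Step 46: x=[5.1920] v=[-0.8337]
Step 47: x=[5.1541] v=[-0.7575]
Step 48: x=[5.1202] v=[-0.6790]
Step 49: x=[5.0903] v=[-0.5983]
Step 50: x=[5.0645] v=[-0.5157]
Step 51: x=[5.0429] v=[-0.4315]
Step 52: x=[5.0256] v=[-0.3459]
Step 53: x=[5.0126] v=[-0.2593]
Step 54: x=[5.0040] v=[-0.1718]
Step 55: x=[4.9998] v=[-0.0838]
Step 56: x=[5.0000] v=[0.0045]
First v>=0 after going negative at step 56, time=2.8000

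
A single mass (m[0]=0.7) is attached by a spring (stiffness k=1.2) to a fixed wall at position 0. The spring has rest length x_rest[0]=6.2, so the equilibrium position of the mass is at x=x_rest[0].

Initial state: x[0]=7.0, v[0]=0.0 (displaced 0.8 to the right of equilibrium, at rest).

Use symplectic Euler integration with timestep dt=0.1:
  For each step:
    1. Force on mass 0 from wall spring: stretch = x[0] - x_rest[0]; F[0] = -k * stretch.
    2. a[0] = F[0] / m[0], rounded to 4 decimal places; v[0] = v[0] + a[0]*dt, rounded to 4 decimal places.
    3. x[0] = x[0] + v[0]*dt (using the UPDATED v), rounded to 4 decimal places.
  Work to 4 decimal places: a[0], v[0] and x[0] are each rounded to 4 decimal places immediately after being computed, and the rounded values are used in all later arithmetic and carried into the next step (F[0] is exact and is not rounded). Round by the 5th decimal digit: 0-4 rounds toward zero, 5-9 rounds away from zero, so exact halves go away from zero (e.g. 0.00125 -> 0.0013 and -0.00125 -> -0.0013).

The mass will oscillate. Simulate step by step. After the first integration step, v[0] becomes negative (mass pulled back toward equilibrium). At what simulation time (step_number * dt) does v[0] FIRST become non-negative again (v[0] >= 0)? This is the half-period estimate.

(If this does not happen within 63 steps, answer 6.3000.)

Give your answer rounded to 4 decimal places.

Answer: 2.4000

Derivation:
Step 0: x=[7.0000] v=[0.0000]
Step 1: x=[6.9863] v=[-0.1371]
Step 2: x=[6.9591] v=[-0.2719]
Step 3: x=[6.9189] v=[-0.4020]
Step 4: x=[6.8664] v=[-0.5252]
Step 5: x=[6.8025] v=[-0.6394]
Step 6: x=[6.7282] v=[-0.7427]
Step 7: x=[6.6449] v=[-0.8333]
Step 8: x=[6.5539] v=[-0.9096]
Step 9: x=[6.4569] v=[-0.9703]
Step 10: x=[6.3555] v=[-1.0143]
Step 11: x=[6.2514] v=[-1.0410]
Step 12: x=[6.1464] v=[-1.0498]
Step 13: x=[6.0423] v=[-1.0406]
Step 14: x=[5.9409] v=[-1.0136]
Step 15: x=[5.8440] v=[-0.9692]
Step 16: x=[5.7532] v=[-0.9082]
Step 17: x=[5.6700] v=[-0.8316]
Step 18: x=[5.5959] v=[-0.7407]
Step 19: x=[5.5322] v=[-0.6371]
Step 20: x=[5.4799] v=[-0.5226]
Step 21: x=[5.4400] v=[-0.3992]
Step 22: x=[5.4131] v=[-0.2689]
Step 23: x=[5.3997] v=[-0.1340]
Step 24: x=[5.4000] v=[0.0032]
First v>=0 after going negative at step 24, time=2.4000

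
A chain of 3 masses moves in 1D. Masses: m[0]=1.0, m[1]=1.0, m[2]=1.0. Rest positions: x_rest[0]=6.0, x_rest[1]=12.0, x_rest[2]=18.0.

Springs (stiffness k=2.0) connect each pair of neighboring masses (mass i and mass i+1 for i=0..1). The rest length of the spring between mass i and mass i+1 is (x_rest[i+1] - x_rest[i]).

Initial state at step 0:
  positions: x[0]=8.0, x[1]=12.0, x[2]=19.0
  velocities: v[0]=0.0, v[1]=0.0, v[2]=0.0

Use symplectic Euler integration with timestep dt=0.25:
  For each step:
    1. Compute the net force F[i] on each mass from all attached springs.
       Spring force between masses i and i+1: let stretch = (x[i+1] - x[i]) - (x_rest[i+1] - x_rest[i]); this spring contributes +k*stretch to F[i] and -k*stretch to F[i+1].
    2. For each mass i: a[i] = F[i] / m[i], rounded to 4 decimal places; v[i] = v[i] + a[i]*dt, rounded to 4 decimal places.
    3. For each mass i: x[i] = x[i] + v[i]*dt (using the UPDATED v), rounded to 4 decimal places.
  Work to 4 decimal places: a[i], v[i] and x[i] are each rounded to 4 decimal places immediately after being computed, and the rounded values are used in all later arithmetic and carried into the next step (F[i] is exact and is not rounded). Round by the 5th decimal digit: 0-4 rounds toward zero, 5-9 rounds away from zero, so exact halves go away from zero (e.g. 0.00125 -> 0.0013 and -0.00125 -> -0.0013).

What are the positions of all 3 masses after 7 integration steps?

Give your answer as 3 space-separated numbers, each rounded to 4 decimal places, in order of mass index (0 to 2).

Answer: 6.5250 13.0468 19.4281

Derivation:
Step 0: x=[8.0000 12.0000 19.0000] v=[0.0000 0.0000 0.0000]
Step 1: x=[7.7500 12.3750 18.8750] v=[-1.0000 1.5000 -0.5000]
Step 2: x=[7.3281 12.9844 18.6875] v=[-1.6875 2.4375 -0.7500]
Step 3: x=[6.8633 13.5996 18.5371] v=[-1.8594 2.4609 -0.6016]
Step 4: x=[6.4905 13.9900 18.5195] v=[-1.4913 1.5615 -0.0704]
Step 5: x=[6.3051 14.0091 18.6857] v=[-0.7416 0.0765 0.6649]
Step 6: x=[6.3327 13.6498 19.0174] v=[0.1104 -1.4372 1.3266]
Step 7: x=[6.5250 13.0468 19.4281] v=[0.7690 -2.4120 1.6428]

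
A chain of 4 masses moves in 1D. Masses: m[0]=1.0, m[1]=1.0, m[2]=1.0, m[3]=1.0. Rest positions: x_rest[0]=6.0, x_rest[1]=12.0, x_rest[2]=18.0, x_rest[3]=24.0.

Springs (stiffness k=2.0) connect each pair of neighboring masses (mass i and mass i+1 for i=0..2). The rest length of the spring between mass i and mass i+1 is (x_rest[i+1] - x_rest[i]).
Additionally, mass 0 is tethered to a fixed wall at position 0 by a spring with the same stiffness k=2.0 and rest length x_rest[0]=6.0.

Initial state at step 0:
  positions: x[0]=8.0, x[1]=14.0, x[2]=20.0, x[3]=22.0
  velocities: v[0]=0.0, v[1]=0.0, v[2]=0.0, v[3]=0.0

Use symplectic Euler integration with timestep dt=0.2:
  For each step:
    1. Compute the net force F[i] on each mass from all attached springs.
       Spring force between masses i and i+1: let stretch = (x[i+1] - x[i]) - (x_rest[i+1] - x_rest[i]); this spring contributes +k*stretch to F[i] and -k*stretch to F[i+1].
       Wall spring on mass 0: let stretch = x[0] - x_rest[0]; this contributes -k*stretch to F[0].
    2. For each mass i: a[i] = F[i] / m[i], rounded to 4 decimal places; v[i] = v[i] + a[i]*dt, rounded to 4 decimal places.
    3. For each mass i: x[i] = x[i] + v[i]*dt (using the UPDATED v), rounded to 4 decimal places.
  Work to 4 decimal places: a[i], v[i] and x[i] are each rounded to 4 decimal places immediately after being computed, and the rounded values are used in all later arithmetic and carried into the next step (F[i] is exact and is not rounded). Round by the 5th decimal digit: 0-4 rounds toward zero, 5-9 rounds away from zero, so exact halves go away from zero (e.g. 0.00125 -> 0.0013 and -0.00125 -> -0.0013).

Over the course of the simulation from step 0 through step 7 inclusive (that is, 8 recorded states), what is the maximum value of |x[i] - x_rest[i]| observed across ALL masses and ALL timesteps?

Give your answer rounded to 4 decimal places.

Answer: 2.3045

Derivation:
Step 0: x=[8.0000 14.0000 20.0000 22.0000] v=[0.0000 0.0000 0.0000 0.0000]
Step 1: x=[7.8400 14.0000 19.6800 22.3200] v=[-0.8000 0.0000 -1.6000 1.6000]
Step 2: x=[7.5456 13.9616 19.1168 22.9088] v=[-1.4720 -0.1920 -2.8160 2.9440]
Step 3: x=[7.1608 13.8223 18.4445 23.6742] v=[-1.9238 -0.6963 -3.3613 3.8272]
Step 4: x=[6.7361 13.5199 17.8208 24.5013] v=[-2.1235 -1.5120 -3.1183 4.1353]
Step 5: x=[6.3152 13.0189 17.3875 25.2739] v=[-2.1044 -2.5052 -2.1665 3.8631]
Step 6: x=[5.9254 12.3311 17.2356 25.8956] v=[-1.9490 -3.4392 -0.7594 3.1085]
Step 7: x=[5.5740 11.5232 17.3842 26.3045] v=[-1.7569 -4.0397 0.7428 2.0445]
Max displacement = 2.3045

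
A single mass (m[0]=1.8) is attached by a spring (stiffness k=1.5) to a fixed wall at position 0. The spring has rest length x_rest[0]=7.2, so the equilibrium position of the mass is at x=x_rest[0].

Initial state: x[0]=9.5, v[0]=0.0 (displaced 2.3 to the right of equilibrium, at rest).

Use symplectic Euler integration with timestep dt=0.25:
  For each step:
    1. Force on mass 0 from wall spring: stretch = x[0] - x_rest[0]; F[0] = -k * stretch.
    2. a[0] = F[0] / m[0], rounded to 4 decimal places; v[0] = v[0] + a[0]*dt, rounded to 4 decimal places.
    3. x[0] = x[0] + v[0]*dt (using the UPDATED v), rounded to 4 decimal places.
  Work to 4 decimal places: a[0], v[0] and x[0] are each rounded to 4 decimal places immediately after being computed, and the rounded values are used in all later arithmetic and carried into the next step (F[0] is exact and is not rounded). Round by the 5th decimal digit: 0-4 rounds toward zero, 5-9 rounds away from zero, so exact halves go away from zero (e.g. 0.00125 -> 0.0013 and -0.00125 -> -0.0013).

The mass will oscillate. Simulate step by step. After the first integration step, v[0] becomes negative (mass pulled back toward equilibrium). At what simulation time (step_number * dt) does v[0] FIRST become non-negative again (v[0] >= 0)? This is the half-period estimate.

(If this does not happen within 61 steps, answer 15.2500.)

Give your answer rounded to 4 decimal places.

Answer: 3.5000

Derivation:
Step 0: x=[9.5000] v=[0.0000]
Step 1: x=[9.3802] v=[-0.4792]
Step 2: x=[9.1469] v=[-0.9334]
Step 3: x=[8.8122] v=[-1.3390]
Step 4: x=[8.3935] v=[-1.6749]
Step 5: x=[7.9126] v=[-1.9236]
Step 6: x=[7.3946] v=[-2.0721]
Step 7: x=[6.8664] v=[-2.1127]
Step 8: x=[6.3556] v=[-2.0432]
Step 9: x=[5.8888] v=[-1.8673]
Step 10: x=[5.4903] v=[-1.5941]
Step 11: x=[5.1808] v=[-1.2379]
Step 12: x=[4.9765] v=[-0.8172]
Step 13: x=[4.8880] v=[-0.3540]
Step 14: x=[4.9199] v=[0.1277]
First v>=0 after going negative at step 14, time=3.5000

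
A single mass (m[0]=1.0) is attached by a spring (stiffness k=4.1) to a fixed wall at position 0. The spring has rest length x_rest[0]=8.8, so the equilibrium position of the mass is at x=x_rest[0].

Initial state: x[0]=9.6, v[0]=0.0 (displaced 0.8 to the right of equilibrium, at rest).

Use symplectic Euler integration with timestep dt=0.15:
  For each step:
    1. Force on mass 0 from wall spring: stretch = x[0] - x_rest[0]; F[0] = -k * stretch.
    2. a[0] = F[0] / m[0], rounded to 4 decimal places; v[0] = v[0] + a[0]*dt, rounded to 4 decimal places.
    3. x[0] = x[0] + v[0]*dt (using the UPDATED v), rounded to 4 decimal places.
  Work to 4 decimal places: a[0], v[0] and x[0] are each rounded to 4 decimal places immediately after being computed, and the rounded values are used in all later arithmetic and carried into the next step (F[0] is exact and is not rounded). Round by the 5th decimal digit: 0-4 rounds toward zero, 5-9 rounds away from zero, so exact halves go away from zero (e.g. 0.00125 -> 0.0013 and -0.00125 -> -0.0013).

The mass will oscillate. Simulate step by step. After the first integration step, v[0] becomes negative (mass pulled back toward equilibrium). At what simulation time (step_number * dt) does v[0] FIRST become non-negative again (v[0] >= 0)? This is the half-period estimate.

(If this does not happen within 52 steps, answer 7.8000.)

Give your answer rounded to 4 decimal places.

Answer: 1.6500

Derivation:
Step 0: x=[9.6000] v=[0.0000]
Step 1: x=[9.5262] v=[-0.4920]
Step 2: x=[9.3854] v=[-0.9386]
Step 3: x=[9.1906] v=[-1.2986]
Step 4: x=[8.9598] v=[-1.5388]
Step 5: x=[8.7142] v=[-1.6371]
Step 6: x=[8.4766] v=[-1.5843]
Step 7: x=[8.2688] v=[-1.3854]
Step 8: x=[8.1100] v=[-1.0587]
Step 9: x=[8.0148] v=[-0.6344]
Step 10: x=[7.9921] v=[-0.1515]
Step 11: x=[8.0439] v=[0.3454]
First v>=0 after going negative at step 11, time=1.6500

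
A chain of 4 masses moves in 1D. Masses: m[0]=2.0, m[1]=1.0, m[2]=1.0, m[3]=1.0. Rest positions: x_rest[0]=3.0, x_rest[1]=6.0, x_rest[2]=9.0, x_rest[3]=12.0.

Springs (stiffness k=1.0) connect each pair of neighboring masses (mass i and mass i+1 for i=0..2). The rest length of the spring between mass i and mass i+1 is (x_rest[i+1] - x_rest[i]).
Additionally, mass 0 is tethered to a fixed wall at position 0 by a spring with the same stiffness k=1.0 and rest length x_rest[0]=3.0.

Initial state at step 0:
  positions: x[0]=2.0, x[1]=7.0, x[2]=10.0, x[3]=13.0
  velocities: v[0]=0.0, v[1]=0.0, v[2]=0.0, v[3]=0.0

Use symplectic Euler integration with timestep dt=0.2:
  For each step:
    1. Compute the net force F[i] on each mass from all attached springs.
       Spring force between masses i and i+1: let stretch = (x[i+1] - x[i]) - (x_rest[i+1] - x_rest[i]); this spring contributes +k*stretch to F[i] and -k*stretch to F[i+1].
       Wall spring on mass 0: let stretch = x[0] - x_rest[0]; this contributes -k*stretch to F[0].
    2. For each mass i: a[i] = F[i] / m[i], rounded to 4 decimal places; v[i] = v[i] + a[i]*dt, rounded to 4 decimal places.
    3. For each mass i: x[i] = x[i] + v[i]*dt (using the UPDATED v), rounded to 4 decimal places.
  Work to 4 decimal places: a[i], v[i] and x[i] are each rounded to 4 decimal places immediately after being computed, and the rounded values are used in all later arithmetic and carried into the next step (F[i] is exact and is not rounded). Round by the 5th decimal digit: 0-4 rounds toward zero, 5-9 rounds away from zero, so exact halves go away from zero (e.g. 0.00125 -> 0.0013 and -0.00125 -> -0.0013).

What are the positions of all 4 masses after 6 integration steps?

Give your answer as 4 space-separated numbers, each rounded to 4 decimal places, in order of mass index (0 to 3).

Answer: 3.0068 5.8578 9.8229 12.9905

Derivation:
Step 0: x=[2.0000 7.0000 10.0000 13.0000] v=[0.0000 0.0000 0.0000 0.0000]
Step 1: x=[2.0600 6.9200 10.0000 13.0000] v=[0.3000 -0.4000 0.0000 0.0000]
Step 2: x=[2.1760 6.7688 9.9968 13.0000] v=[0.5800 -0.7560 -0.0160 0.0000]
Step 3: x=[2.3403 6.5630 9.9846 12.9999] v=[0.8217 -1.0290 -0.0610 -0.0006]
Step 4: x=[2.5423 6.3252 9.9561 12.9992] v=[1.0099 -1.1892 -0.1423 -0.0037]
Step 5: x=[2.7691 6.0813 9.9041 12.9967] v=[1.1340 -1.2196 -0.2599 -0.0123]
Step 6: x=[3.0068 5.8578 9.8229 12.9905] v=[1.1883 -1.1175 -0.4059 -0.0308]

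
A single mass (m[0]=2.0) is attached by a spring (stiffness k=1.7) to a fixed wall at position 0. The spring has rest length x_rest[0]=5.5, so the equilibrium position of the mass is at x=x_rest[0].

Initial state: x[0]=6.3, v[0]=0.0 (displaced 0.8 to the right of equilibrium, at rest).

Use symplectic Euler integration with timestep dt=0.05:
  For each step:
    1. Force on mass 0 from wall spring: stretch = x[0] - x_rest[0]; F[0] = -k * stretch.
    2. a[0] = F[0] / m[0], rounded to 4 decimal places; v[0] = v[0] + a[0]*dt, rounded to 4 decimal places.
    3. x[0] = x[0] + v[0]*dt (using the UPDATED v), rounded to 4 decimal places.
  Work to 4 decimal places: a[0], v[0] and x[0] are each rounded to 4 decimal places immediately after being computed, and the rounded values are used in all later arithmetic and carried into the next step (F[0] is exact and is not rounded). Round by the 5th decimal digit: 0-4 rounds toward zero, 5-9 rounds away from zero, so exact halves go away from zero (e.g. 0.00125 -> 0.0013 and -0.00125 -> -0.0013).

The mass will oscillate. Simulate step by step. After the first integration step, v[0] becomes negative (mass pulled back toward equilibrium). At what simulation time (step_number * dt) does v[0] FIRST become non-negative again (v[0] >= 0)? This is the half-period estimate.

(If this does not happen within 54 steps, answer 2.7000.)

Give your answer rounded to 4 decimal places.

Step 0: x=[6.3000] v=[0.0000]
Step 1: x=[6.2983] v=[-0.0340]
Step 2: x=[6.2949] v=[-0.0679]
Step 3: x=[6.2898] v=[-0.1017]
Step 4: x=[6.2830] v=[-0.1353]
Step 5: x=[6.2746] v=[-0.1686]
Step 6: x=[6.2645] v=[-0.2015]
Step 7: x=[6.2528] v=[-0.2340]
Step 8: x=[6.2395] v=[-0.2660]
Step 9: x=[6.2246] v=[-0.2974]
Step 10: x=[6.2082] v=[-0.3282]
Step 11: x=[6.1903] v=[-0.3583]
Step 12: x=[6.1709] v=[-0.3876]
Step 13: x=[6.1501] v=[-0.4161]
Step 14: x=[6.1279] v=[-0.4437]
Step 15: x=[6.1044] v=[-0.4704]
Step 16: x=[6.0796] v=[-0.4961]
Step 17: x=[6.0536] v=[-0.5207]
Step 18: x=[6.0264] v=[-0.5442]
Step 19: x=[5.9981] v=[-0.5666]
Step 20: x=[5.9687] v=[-0.5878]
Step 21: x=[5.9383] v=[-0.6077]
Step 22: x=[5.9070] v=[-0.6263]
Step 23: x=[5.8748] v=[-0.6436]
Step 24: x=[5.8418] v=[-0.6595]
Step 25: x=[5.8081] v=[-0.6740]
Step 26: x=[5.7737] v=[-0.6871]
Step 27: x=[5.7388] v=[-0.6987]
Step 28: x=[5.7034] v=[-0.7089]
Step 29: x=[5.6675] v=[-0.7175]
Step 30: x=[5.6313] v=[-0.7246]
Step 31: x=[5.5948] v=[-0.7302]
Step 32: x=[5.5581] v=[-0.7342]
Step 33: x=[5.5213] v=[-0.7367]
Step 34: x=[5.4844] v=[-0.7376]
Step 35: x=[5.4476] v=[-0.7369]
Step 36: x=[5.4109] v=[-0.7347]
Step 37: x=[5.3744] v=[-0.7309]
Step 38: x=[5.3381] v=[-0.7256]
Step 39: x=[5.3022] v=[-0.7187]
Step 40: x=[5.2667] v=[-0.7103]
Step 41: x=[5.2317] v=[-0.7004]
Step 42: x=[5.1973] v=[-0.6890]
Step 43: x=[5.1635] v=[-0.6761]
Step 44: x=[5.1304] v=[-0.6618]
Step 45: x=[5.0981] v=[-0.6461]
Step 46: x=[5.0667] v=[-0.6290]
Step 47: x=[5.0362] v=[-0.6106]
Step 48: x=[5.0067] v=[-0.5909]
Step 49: x=[4.9782] v=[-0.5699]
Step 50: x=[4.9508] v=[-0.5477]
Step 51: x=[4.9246] v=[-0.5244]
Step 52: x=[4.8996] v=[-0.4999]
Step 53: x=[4.8759] v=[-0.4744]
Step 54: x=[4.8535] v=[-0.4479]
v[0] did not become non-negative within 54 steps; using fallback time=2.7000

Answer: 2.7000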